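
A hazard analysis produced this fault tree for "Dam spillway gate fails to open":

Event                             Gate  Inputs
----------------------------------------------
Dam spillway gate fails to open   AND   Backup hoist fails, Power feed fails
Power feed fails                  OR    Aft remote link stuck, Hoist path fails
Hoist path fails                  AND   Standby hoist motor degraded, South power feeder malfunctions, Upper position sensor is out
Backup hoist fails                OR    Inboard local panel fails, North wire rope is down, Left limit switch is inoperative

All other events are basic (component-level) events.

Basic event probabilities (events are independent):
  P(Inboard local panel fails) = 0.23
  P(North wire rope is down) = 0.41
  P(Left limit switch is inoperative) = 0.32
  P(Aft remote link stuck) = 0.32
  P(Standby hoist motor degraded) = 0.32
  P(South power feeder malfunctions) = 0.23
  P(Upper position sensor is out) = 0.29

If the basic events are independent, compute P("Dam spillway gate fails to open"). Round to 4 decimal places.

0.2312

P(Backup hoist fails) [OR] = 1 − (1−0.23) × (1−0.41) × (1−0.32) = 0.691076
P(Hoist path fails) [AND] = 0.32 × 0.23 × 0.29 = 0.021344
P(Power feed fails) [OR] = 1 − (1−0.32) × (1−0.021344) = 0.334514
P(Dam spillway gate fails to open) [AND] = 0.691076 × 0.334514 = 0.231175
Rounded to 4 decimal places: P(Dam spillway gate fails to open) ≈ 0.2312.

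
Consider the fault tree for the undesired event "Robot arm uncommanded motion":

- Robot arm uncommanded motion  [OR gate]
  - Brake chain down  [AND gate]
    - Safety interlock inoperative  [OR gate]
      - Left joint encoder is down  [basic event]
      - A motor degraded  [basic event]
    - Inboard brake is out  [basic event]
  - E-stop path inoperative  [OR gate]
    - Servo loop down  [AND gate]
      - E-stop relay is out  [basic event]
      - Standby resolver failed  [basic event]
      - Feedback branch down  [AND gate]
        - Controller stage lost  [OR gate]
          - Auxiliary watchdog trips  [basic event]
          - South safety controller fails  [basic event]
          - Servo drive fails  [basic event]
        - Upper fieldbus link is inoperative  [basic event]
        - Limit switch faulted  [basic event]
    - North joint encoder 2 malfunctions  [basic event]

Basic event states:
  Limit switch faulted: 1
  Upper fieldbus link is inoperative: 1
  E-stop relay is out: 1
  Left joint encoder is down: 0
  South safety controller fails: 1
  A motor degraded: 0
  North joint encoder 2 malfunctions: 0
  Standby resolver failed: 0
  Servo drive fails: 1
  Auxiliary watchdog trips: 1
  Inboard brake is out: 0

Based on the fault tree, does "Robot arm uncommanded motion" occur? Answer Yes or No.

No

Safety interlock inoperative [OR]: Left joint encoder is down=not, A motor degraded=not → no input occurs → does not occur.
Brake chain down [AND]: Safety interlock inoperative=not, Inboard brake is out=not → not all inputs occur → does not occur.
Controller stage lost [OR]: Auxiliary watchdog trips=occurs, South safety controller fails=occurs, Servo drive fails=occurs → at least one input occurs → occurs.
Feedback branch down [AND]: Controller stage lost=occurs, Upper fieldbus link is inoperative=occurs, Limit switch faulted=occurs → all inputs occur → occurs.
Servo loop down [AND]: E-stop relay is out=occurs, Standby resolver failed=not, Feedback branch down=occurs → not all inputs occur → does not occur.
E-stop path inoperative [OR]: Servo loop down=not, North joint encoder 2 malfunctions=not → no input occurs → does not occur.
Robot arm uncommanded motion [OR]: Brake chain down=not, E-stop path inoperative=not → no input occurs → does not occur.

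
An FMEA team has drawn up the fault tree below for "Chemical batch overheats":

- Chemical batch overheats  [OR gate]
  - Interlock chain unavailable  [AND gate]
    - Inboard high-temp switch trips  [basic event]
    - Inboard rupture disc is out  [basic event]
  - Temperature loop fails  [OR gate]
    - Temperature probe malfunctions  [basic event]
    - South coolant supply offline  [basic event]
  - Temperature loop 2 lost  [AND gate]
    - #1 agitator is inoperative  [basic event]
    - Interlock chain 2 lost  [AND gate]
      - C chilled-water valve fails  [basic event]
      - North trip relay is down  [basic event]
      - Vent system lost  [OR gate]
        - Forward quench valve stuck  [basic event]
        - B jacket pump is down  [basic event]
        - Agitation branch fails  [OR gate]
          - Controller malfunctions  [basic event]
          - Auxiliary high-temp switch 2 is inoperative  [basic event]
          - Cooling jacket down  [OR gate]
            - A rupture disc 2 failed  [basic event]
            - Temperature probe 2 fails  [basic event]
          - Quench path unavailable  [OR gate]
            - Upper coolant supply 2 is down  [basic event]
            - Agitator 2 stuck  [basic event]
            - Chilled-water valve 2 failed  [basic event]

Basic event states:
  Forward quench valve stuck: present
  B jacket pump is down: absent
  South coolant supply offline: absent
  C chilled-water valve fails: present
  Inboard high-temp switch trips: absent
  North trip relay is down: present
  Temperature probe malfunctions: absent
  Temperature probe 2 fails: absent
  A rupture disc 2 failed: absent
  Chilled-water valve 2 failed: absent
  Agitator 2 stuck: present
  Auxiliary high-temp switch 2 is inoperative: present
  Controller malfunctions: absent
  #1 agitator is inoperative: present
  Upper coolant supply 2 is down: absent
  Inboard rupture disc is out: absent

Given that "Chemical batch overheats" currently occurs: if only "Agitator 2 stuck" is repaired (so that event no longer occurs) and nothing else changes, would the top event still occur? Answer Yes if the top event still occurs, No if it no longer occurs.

Counterfactual: set "Agitator 2 stuck" to not occurred.
Interlock chain unavailable [AND]: Inboard high-temp switch trips=not, Inboard rupture disc is out=not → not all inputs occur → does not occur.
Temperature loop fails [OR]: Temperature probe malfunctions=not, South coolant supply offline=not → no input occurs → does not occur.
Cooling jacket down [OR]: A rupture disc 2 failed=not, Temperature probe 2 fails=not → no input occurs → does not occur.
Quench path unavailable [OR]: Upper coolant supply 2 is down=not, Agitator 2 stuck=not, Chilled-water valve 2 failed=not → no input occurs → does not occur.
Agitation branch fails [OR]: Controller malfunctions=not, Auxiliary high-temp switch 2 is inoperative=occurs, Cooling jacket down=not, Quench path unavailable=not → at least one input occurs → occurs.
Vent system lost [OR]: Forward quench valve stuck=occurs, B jacket pump is down=not, Agitation branch fails=occurs → at least one input occurs → occurs.
Interlock chain 2 lost [AND]: C chilled-water valve fails=occurs, North trip relay is down=occurs, Vent system lost=occurs → all inputs occur → occurs.
Temperature loop 2 lost [AND]: #1 agitator is inoperative=occurs, Interlock chain 2 lost=occurs → all inputs occur → occurs.
Chemical batch overheats [OR]: Interlock chain unavailable=not, Temperature loop fails=not, Temperature loop 2 lost=occurs → at least one input occurs → occurs.

Yes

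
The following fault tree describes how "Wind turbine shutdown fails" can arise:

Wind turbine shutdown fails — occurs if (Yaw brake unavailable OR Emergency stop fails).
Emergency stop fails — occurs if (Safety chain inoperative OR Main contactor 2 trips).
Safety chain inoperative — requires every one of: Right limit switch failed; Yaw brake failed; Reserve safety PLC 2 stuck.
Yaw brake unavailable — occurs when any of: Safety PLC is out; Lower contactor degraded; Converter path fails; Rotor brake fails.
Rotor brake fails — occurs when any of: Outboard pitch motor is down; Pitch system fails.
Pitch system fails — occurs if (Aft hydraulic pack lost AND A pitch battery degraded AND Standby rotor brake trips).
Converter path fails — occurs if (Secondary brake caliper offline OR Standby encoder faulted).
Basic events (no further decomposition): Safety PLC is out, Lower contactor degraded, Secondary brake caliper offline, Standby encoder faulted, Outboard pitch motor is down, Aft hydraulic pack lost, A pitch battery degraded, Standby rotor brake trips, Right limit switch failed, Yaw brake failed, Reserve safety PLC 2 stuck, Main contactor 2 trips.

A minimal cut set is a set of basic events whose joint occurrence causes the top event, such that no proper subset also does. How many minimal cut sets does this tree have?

8

Converter path fails [OR]: union of children's cut sets → 2 cut set(s).
Pitch system fails [AND]: one cut set from each child combined → 1 × 1 × 1 = 1 cut set(s).
Rotor brake fails [OR]: union of children's cut sets → 2 cut set(s).
Yaw brake unavailable [OR]: union of children's cut sets → 6 cut set(s).
Safety chain inoperative [AND]: one cut set from each child combined → 1 × 1 × 1 = 1 cut set(s).
Emergency stop fails [OR]: union of children's cut sets → 2 cut set(s).
Wind turbine shutdown fails [OR]: union of children's cut sets → 8 cut set(s).
Minimal cut sets: {Safety PLC is out}; {Lower contactor degraded}; {Secondary brake caliper offline}; {Standby encoder faulted}; {Outboard pitch motor is down}; {A pitch battery degraded, Aft hydraulic pack lost, Standby rotor brake trips}; {Reserve safety PLC 2 stuck, Right limit switch failed, Yaw brake failed}; {Main contactor 2 trips}.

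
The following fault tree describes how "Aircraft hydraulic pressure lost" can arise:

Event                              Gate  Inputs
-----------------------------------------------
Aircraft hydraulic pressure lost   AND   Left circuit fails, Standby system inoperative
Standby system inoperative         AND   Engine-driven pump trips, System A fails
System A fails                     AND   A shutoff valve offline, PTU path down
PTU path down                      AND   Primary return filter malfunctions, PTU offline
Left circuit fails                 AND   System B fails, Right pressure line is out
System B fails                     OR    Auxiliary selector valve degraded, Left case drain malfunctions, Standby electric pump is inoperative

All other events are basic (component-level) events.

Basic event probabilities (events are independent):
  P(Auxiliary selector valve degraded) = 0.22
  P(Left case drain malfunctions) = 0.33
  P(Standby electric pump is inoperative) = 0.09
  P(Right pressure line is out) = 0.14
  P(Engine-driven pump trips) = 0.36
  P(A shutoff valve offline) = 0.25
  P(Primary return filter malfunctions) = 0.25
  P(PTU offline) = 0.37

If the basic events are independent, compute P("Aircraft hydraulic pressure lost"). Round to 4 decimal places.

0.0006

P(System B fails) [OR] = 1 − (1−0.22) × (1−0.33) × (1−0.09) = 0.524434
P(Left circuit fails) [AND] = 0.524434 × 0.14 = 0.073421
P(PTU path down) [AND] = 0.25 × 0.37 = 0.092500
P(System A fails) [AND] = 0.25 × 0.092500 = 0.023125
P(Standby system inoperative) [AND] = 0.36 × 0.023125 = 0.008325
P(Aircraft hydraulic pressure lost) [AND] = 0.073421 × 0.008325 = 0.000611
Rounded to 4 decimal places: P(Aircraft hydraulic pressure lost) ≈ 0.0006.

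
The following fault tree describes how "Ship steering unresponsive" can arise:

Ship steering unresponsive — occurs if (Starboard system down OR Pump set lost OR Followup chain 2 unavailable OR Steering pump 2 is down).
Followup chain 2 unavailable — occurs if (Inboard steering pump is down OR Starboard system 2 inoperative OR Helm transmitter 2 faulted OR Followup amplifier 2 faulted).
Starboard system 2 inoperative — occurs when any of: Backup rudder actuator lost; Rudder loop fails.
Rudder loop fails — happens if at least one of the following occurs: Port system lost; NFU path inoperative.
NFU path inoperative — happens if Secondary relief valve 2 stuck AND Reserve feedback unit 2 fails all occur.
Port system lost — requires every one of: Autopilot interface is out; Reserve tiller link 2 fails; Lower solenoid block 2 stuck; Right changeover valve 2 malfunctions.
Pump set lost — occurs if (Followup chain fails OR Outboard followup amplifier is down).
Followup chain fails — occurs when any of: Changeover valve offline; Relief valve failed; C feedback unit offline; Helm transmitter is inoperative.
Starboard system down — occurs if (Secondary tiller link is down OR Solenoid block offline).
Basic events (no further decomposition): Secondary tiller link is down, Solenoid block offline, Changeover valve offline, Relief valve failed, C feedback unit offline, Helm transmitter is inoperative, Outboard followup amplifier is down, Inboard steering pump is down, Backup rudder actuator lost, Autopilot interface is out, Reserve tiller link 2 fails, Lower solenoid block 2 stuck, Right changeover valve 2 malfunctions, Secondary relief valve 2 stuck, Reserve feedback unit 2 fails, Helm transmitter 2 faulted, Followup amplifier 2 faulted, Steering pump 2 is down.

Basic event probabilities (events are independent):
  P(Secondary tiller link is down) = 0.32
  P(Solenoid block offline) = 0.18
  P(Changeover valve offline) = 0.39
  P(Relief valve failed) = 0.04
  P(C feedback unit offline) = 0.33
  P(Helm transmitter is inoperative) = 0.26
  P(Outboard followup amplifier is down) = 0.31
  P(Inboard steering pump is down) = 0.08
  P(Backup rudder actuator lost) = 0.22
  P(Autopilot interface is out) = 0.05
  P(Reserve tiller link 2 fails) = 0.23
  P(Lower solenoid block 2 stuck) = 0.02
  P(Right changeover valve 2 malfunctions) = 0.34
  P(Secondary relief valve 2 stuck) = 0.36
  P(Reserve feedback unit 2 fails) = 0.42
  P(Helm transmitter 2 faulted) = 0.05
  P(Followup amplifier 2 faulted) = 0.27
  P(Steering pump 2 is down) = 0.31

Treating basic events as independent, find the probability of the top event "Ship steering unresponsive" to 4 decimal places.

P(Starboard system down) [OR] = 1 − (1−0.32) × (1−0.18) = 0.442400
P(Followup chain fails) [OR] = 1 − (1−0.39) × (1−0.04) × (1−0.33) × (1−0.26) = 0.709660
P(Pump set lost) [OR] = 1 − (1−0.709660) × (1−0.31) = 0.799665
P(Port system lost) [AND] = 0.05 × 0.23 × 0.02 × 0.34 = 0.000078
P(NFU path inoperative) [AND] = 0.36 × 0.42 = 0.151200
P(Rudder loop fails) [OR] = 1 − (1−0.000078) × (1−0.151200) = 0.151266
P(Starboard system 2 inoperative) [OR] = 1 − (1−0.22) × (1−0.151266) = 0.337987
P(Followup chain 2 unavailable) [OR] = 1 − (1−0.08) × (1−0.337987) × (1−0.05) × (1−0.27) = 0.577622
P(Ship steering unresponsive) [OR] = 1 − (1−0.442400) × (1−0.799665) × (1−0.577622) × (1−0.31) = 0.967444
Rounded to 4 decimal places: P(Ship steering unresponsive) ≈ 0.9674.

0.9674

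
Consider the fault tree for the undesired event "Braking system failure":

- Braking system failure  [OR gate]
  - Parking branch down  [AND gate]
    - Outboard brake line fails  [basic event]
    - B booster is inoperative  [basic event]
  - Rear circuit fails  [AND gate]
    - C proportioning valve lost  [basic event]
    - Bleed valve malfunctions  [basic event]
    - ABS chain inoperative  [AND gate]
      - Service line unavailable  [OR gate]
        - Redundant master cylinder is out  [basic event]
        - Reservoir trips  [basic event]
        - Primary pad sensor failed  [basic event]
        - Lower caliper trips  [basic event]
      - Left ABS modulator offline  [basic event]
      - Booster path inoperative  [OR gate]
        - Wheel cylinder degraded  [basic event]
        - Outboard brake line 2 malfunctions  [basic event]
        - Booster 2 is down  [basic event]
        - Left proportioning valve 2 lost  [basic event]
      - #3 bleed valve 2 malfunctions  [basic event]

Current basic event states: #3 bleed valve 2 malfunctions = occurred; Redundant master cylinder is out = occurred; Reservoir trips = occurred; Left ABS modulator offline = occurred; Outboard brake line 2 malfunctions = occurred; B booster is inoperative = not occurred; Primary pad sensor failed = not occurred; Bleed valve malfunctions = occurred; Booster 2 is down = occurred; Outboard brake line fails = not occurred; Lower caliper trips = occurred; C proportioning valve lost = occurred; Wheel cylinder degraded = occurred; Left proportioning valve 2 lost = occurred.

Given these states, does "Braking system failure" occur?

Parking branch down [AND]: Outboard brake line fails=not, B booster is inoperative=not → not all inputs occur → does not occur.
Service line unavailable [OR]: Redundant master cylinder is out=occurs, Reservoir trips=occurs, Primary pad sensor failed=not, Lower caliper trips=occurs → at least one input occurs → occurs.
Booster path inoperative [OR]: Wheel cylinder degraded=occurs, Outboard brake line 2 malfunctions=occurs, Booster 2 is down=occurs, Left proportioning valve 2 lost=occurs → at least one input occurs → occurs.
ABS chain inoperative [AND]: Service line unavailable=occurs, Left ABS modulator offline=occurs, Booster path inoperative=occurs, #3 bleed valve 2 malfunctions=occurs → all inputs occur → occurs.
Rear circuit fails [AND]: C proportioning valve lost=occurs, Bleed valve malfunctions=occurs, ABS chain inoperative=occurs → all inputs occur → occurs.
Braking system failure [OR]: Parking branch down=not, Rear circuit fails=occurs → at least one input occurs → occurs.

Yes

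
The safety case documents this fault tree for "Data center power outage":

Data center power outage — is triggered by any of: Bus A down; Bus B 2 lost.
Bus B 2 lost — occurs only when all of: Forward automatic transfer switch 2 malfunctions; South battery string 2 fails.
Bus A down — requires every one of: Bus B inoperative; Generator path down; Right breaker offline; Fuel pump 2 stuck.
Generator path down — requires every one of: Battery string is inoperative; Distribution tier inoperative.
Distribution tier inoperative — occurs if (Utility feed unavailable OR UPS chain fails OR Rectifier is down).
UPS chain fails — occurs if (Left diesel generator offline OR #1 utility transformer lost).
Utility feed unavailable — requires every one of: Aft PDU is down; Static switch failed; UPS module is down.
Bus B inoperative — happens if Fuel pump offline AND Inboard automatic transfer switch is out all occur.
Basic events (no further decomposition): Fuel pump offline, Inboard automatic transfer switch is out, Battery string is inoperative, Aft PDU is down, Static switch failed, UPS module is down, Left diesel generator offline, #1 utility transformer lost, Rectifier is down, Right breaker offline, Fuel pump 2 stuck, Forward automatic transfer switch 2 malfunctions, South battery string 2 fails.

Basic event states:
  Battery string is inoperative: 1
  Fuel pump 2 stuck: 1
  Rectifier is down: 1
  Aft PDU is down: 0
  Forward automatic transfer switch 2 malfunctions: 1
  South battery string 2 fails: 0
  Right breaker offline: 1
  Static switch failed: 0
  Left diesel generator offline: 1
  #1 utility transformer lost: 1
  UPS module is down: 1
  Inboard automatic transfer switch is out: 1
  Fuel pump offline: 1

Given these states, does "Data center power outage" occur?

Bus B inoperative [AND]: Fuel pump offline=occurs, Inboard automatic transfer switch is out=occurs → all inputs occur → occurs.
Utility feed unavailable [AND]: Aft PDU is down=not, Static switch failed=not, UPS module is down=occurs → not all inputs occur → does not occur.
UPS chain fails [OR]: Left diesel generator offline=occurs, #1 utility transformer lost=occurs → at least one input occurs → occurs.
Distribution tier inoperative [OR]: Utility feed unavailable=not, UPS chain fails=occurs, Rectifier is down=occurs → at least one input occurs → occurs.
Generator path down [AND]: Battery string is inoperative=occurs, Distribution tier inoperative=occurs → all inputs occur → occurs.
Bus A down [AND]: Bus B inoperative=occurs, Generator path down=occurs, Right breaker offline=occurs, Fuel pump 2 stuck=occurs → all inputs occur → occurs.
Bus B 2 lost [AND]: Forward automatic transfer switch 2 malfunctions=occurs, South battery string 2 fails=not → not all inputs occur → does not occur.
Data center power outage [OR]: Bus A down=occurs, Bus B 2 lost=not → at least one input occurs → occurs.

Yes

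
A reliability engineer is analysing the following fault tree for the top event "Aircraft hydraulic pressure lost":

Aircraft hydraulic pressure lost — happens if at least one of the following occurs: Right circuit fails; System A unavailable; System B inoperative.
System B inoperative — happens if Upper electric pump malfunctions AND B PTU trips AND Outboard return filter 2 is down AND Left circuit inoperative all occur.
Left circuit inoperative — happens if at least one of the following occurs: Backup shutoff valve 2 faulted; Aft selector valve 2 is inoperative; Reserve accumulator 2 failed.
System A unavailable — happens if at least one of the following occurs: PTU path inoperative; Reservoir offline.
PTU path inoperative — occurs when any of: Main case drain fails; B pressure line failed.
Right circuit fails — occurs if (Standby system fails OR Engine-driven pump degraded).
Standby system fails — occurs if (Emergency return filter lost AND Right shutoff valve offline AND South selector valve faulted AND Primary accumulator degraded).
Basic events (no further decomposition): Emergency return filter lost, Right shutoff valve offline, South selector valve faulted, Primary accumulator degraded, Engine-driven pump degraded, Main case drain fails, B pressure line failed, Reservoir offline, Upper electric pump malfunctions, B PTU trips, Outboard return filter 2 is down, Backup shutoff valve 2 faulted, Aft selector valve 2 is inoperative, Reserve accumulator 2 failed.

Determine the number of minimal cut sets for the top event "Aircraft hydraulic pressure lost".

Standby system fails [AND]: one cut set from each child combined → 1 × 1 × 1 × 1 = 1 cut set(s).
Right circuit fails [OR]: union of children's cut sets → 2 cut set(s).
PTU path inoperative [OR]: union of children's cut sets → 2 cut set(s).
System A unavailable [OR]: union of children's cut sets → 3 cut set(s).
Left circuit inoperative [OR]: union of children's cut sets → 3 cut set(s).
System B inoperative [AND]: one cut set from each child combined → 1 × 1 × 1 × 3 = 3 cut set(s).
Aircraft hydraulic pressure lost [OR]: union of children's cut sets → 8 cut set(s).
Minimal cut sets: {Emergency return filter lost, Primary accumulator degraded, Right shutoff valve offline, South selector valve faulted}; {Engine-driven pump degraded}; {Main case drain fails}; {B pressure line failed}; {Reservoir offline}; {B PTU trips, Backup shutoff valve 2 faulted, Outboard return filter 2 is down, Upper electric pump malfunctions}; {Aft selector valve 2 is inoperative, B PTU trips, Outboard return filter 2 is down, Upper electric pump malfunctions}; {B PTU trips, Outboard return filter 2 is down, Reserve accumulator 2 failed, Upper electric pump malfunctions}.

8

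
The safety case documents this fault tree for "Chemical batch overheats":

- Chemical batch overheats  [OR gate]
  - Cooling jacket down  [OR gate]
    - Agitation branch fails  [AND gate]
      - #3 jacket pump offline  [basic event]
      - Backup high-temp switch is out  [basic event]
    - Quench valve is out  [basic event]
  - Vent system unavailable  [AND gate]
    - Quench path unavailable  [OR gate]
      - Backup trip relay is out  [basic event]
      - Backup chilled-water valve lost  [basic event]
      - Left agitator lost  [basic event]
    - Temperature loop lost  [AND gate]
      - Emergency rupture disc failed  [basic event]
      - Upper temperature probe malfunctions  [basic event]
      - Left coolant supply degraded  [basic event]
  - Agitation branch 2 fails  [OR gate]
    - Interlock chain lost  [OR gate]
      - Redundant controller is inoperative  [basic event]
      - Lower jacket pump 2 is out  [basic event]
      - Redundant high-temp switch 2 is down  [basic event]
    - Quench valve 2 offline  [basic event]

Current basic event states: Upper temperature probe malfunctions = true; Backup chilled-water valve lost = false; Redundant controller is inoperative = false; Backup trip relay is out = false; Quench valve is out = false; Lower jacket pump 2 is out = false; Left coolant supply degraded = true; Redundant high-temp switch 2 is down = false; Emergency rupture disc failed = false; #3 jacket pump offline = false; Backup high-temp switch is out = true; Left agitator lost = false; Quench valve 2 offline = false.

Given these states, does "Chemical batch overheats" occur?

No

Agitation branch fails [AND]: #3 jacket pump offline=not, Backup high-temp switch is out=occurs → not all inputs occur → does not occur.
Cooling jacket down [OR]: Agitation branch fails=not, Quench valve is out=not → no input occurs → does not occur.
Quench path unavailable [OR]: Backup trip relay is out=not, Backup chilled-water valve lost=not, Left agitator lost=not → no input occurs → does not occur.
Temperature loop lost [AND]: Emergency rupture disc failed=not, Upper temperature probe malfunctions=occurs, Left coolant supply degraded=occurs → not all inputs occur → does not occur.
Vent system unavailable [AND]: Quench path unavailable=not, Temperature loop lost=not → not all inputs occur → does not occur.
Interlock chain lost [OR]: Redundant controller is inoperative=not, Lower jacket pump 2 is out=not, Redundant high-temp switch 2 is down=not → no input occurs → does not occur.
Agitation branch 2 fails [OR]: Interlock chain lost=not, Quench valve 2 offline=not → no input occurs → does not occur.
Chemical batch overheats [OR]: Cooling jacket down=not, Vent system unavailable=not, Agitation branch 2 fails=not → no input occurs → does not occur.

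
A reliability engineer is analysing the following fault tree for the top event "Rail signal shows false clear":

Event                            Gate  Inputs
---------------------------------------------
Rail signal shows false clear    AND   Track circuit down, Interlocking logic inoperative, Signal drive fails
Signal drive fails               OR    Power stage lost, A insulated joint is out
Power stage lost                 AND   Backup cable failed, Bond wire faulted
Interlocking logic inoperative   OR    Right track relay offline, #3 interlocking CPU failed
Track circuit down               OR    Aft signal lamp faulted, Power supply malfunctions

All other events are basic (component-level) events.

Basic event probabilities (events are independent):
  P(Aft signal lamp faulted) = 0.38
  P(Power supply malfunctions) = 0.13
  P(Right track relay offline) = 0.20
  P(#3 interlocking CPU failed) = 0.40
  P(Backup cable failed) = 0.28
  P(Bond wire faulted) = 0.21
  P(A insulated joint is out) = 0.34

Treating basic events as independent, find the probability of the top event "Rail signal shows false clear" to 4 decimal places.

P(Track circuit down) [OR] = 1 − (1−0.38) × (1−0.13) = 0.460600
P(Interlocking logic inoperative) [OR] = 1 − (1−0.20) × (1−0.40) = 0.520000
P(Power stage lost) [AND] = 0.28 × 0.21 = 0.058800
P(Signal drive fails) [OR] = 1 − (1−0.058800) × (1−0.34) = 0.378808
P(Rail signal shows false clear) [AND] = 0.460600 × 0.520000 × 0.378808 = 0.090729
Rounded to 4 decimal places: P(Rail signal shows false clear) ≈ 0.0907.

0.0907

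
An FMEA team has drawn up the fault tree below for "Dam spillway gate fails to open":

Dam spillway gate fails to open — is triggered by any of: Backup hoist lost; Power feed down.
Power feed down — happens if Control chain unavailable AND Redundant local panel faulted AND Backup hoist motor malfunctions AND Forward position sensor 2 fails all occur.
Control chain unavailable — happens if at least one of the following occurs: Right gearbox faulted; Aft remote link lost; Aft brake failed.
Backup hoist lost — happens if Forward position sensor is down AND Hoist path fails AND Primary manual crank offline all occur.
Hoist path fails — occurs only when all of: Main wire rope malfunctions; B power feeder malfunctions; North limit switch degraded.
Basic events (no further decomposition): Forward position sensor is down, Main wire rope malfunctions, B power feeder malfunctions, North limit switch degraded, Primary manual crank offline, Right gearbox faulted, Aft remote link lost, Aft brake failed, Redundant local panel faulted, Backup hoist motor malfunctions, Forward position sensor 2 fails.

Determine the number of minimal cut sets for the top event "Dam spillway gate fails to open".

4

Hoist path fails [AND]: one cut set from each child combined → 1 × 1 × 1 = 1 cut set(s).
Backup hoist lost [AND]: one cut set from each child combined → 1 × 1 × 1 = 1 cut set(s).
Control chain unavailable [OR]: union of children's cut sets → 3 cut set(s).
Power feed down [AND]: one cut set from each child combined → 3 × 1 × 1 × 1 = 3 cut set(s).
Dam spillway gate fails to open [OR]: union of children's cut sets → 4 cut set(s).
Minimal cut sets: {B power feeder malfunctions, Forward position sensor is down, Main wire rope malfunctions, North limit switch degraded, Primary manual crank offline}; {Backup hoist motor malfunctions, Forward position sensor 2 fails, Redundant local panel faulted, Right gearbox faulted}; {Aft remote link lost, Backup hoist motor malfunctions, Forward position sensor 2 fails, Redundant local panel faulted}; {Aft brake failed, Backup hoist motor malfunctions, Forward position sensor 2 fails, Redundant local panel faulted}.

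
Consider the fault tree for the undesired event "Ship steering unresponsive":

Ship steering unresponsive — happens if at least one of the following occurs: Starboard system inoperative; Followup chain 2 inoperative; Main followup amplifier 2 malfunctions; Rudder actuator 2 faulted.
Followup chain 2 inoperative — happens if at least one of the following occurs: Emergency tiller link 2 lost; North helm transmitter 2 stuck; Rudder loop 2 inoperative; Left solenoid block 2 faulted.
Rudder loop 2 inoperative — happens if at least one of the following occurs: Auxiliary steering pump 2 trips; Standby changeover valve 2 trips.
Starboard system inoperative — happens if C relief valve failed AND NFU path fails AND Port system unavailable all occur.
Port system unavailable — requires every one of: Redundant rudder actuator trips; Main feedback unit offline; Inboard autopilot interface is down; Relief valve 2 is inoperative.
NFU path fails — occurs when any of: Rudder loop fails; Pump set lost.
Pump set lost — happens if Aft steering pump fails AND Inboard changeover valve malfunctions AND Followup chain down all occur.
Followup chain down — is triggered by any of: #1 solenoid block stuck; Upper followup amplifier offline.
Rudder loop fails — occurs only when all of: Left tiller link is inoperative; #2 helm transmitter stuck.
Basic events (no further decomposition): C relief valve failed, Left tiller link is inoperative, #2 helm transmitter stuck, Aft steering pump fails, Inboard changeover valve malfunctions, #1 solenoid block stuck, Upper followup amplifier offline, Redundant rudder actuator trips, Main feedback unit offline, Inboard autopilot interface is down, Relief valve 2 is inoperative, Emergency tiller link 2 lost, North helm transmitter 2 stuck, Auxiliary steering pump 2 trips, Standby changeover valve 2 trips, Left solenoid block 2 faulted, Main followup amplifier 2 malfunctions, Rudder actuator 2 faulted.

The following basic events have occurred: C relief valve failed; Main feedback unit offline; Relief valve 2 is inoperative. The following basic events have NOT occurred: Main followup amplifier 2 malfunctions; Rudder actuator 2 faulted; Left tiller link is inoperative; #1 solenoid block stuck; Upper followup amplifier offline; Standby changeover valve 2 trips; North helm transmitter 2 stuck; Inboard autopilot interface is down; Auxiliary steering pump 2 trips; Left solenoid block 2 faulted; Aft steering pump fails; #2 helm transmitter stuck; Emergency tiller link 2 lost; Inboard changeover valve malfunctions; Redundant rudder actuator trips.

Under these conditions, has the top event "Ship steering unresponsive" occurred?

Rudder loop fails [AND]: Left tiller link is inoperative=not, #2 helm transmitter stuck=not → not all inputs occur → does not occur.
Followup chain down [OR]: #1 solenoid block stuck=not, Upper followup amplifier offline=not → no input occurs → does not occur.
Pump set lost [AND]: Aft steering pump fails=not, Inboard changeover valve malfunctions=not, Followup chain down=not → not all inputs occur → does not occur.
NFU path fails [OR]: Rudder loop fails=not, Pump set lost=not → no input occurs → does not occur.
Port system unavailable [AND]: Redundant rudder actuator trips=not, Main feedback unit offline=occurs, Inboard autopilot interface is down=not, Relief valve 2 is inoperative=occurs → not all inputs occur → does not occur.
Starboard system inoperative [AND]: C relief valve failed=occurs, NFU path fails=not, Port system unavailable=not → not all inputs occur → does not occur.
Rudder loop 2 inoperative [OR]: Auxiliary steering pump 2 trips=not, Standby changeover valve 2 trips=not → no input occurs → does not occur.
Followup chain 2 inoperative [OR]: Emergency tiller link 2 lost=not, North helm transmitter 2 stuck=not, Rudder loop 2 inoperative=not, Left solenoid block 2 faulted=not → no input occurs → does not occur.
Ship steering unresponsive [OR]: Starboard system inoperative=not, Followup chain 2 inoperative=not, Main followup amplifier 2 malfunctions=not, Rudder actuator 2 faulted=not → no input occurs → does not occur.

No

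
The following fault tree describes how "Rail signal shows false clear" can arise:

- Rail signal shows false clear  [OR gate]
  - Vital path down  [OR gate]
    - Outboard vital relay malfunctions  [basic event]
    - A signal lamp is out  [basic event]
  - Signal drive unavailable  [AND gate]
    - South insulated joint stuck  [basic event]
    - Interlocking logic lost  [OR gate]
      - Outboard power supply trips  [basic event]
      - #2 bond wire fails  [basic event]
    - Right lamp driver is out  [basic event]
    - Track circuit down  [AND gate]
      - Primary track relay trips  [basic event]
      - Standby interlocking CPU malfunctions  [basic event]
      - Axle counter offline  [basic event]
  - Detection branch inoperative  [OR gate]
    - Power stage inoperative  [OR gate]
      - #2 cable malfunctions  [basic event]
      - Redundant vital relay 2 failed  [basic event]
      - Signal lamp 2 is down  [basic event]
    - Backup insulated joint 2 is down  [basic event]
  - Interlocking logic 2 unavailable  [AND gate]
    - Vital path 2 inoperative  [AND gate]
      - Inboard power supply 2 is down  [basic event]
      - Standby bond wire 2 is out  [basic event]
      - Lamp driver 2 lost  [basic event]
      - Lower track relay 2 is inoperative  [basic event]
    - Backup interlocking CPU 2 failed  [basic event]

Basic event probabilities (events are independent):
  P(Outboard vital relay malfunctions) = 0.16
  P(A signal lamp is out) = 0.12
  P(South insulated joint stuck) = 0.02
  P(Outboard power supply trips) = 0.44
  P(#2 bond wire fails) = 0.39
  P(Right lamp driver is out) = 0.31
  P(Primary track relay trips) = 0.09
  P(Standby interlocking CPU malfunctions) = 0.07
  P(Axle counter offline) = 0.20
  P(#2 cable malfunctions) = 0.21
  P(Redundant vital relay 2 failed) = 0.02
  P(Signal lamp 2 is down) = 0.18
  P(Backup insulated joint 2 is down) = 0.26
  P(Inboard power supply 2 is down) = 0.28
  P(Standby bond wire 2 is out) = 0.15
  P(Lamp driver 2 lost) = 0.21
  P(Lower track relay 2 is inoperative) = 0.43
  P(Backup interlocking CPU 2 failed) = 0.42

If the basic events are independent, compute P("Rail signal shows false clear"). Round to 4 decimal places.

P(Vital path down) [OR] = 1 − (1−0.16) × (1−0.12) = 0.260800
P(Interlocking logic lost) [OR] = 1 − (1−0.44) × (1−0.39) = 0.658400
P(Track circuit down) [AND] = 0.09 × 0.07 × 0.20 = 0.001260
P(Signal drive unavailable) [AND] = 0.02 × 0.658400 × 0.31 × 0.001260 = 0.000005
P(Power stage inoperative) [OR] = 1 − (1−0.21) × (1−0.02) × (1−0.18) = 0.365156
P(Detection branch inoperative) [OR] = 1 − (1−0.365156) × (1−0.26) = 0.530215
P(Vital path 2 inoperative) [AND] = 0.28 × 0.15 × 0.21 × 0.43 = 0.003793
P(Interlocking logic 2 unavailable) [AND] = 0.003793 × 0.42 = 0.001593
P(Rail signal shows false clear) [OR] = 1 − (1−0.260800) × (1−0.000005) × (1−0.530215) × (1−0.001593) = 0.653290
Rounded to 4 decimal places: P(Rail signal shows false clear) ≈ 0.6533.

0.6533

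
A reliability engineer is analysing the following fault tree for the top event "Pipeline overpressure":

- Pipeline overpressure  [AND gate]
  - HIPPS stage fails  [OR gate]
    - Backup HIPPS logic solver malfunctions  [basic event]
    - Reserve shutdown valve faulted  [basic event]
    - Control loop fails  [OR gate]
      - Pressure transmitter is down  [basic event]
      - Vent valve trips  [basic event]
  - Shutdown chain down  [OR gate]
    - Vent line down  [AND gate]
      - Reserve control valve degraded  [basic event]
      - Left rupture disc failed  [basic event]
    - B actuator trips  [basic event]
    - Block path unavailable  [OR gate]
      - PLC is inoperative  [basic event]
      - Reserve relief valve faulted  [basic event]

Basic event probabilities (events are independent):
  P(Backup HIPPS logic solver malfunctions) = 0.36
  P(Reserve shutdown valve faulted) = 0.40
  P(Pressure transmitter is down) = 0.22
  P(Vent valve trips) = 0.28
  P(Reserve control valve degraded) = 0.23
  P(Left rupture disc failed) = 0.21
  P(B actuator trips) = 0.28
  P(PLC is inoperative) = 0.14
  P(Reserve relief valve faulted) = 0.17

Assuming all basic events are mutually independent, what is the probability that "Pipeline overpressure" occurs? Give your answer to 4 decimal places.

P(Control loop fails) [OR] = 1 − (1−0.22) × (1−0.28) = 0.438400
P(HIPPS stage fails) [OR] = 1 − (1−0.36) × (1−0.40) × (1−0.438400) = 0.784346
P(Vent line down) [AND] = 0.23 × 0.21 = 0.048300
P(Block path unavailable) [OR] = 1 − (1−0.14) × (1−0.17) = 0.286200
P(Shutdown chain down) [OR] = 1 − (1−0.048300) × (1−0.28) × (1−0.286200) = 0.510887
P(Pipeline overpressure) [AND] = 0.784346 × 0.510887 = 0.400712
Rounded to 4 decimal places: P(Pipeline overpressure) ≈ 0.4007.

0.4007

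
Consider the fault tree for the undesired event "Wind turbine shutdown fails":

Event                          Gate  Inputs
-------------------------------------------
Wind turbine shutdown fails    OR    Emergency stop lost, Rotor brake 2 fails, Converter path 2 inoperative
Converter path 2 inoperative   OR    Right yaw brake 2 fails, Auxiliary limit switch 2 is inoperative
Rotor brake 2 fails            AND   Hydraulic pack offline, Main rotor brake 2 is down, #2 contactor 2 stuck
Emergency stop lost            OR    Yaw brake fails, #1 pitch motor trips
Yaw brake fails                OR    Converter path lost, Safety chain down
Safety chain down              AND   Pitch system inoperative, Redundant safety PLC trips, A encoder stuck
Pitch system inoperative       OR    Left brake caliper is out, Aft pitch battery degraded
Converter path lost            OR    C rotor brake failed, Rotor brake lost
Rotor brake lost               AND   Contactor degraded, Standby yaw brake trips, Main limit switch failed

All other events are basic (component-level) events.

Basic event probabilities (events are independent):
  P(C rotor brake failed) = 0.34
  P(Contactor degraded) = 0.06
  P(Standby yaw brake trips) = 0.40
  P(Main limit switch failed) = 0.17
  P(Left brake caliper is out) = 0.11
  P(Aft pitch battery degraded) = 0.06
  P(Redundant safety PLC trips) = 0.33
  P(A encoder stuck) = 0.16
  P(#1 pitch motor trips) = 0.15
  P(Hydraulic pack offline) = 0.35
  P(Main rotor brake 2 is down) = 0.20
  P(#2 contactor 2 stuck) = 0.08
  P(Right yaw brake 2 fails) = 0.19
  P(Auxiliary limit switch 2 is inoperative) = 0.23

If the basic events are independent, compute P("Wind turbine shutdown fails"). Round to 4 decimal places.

0.6565

P(Rotor brake lost) [AND] = 0.06 × 0.40 × 0.17 = 0.004080
P(Converter path lost) [OR] = 1 − (1−0.34) × (1−0.004080) = 0.342693
P(Pitch system inoperative) [OR] = 1 − (1−0.11) × (1−0.06) = 0.163400
P(Safety chain down) [AND] = 0.163400 × 0.33 × 0.16 = 0.008628
P(Yaw brake fails) [OR] = 1 − (1−0.342693) × (1−0.008628) = 0.348364
P(Emergency stop lost) [OR] = 1 − (1−0.348364) × (1−0.15) = 0.446109
P(Rotor brake 2 fails) [AND] = 0.35 × 0.20 × 0.08 = 0.005600
P(Converter path 2 inoperative) [OR] = 1 − (1−0.19) × (1−0.23) = 0.376300
P(Wind turbine shutdown fails) [OR] = 1 − (1−0.446109) × (1−0.005600) × (1−0.376300) = 0.656473
Rounded to 4 decimal places: P(Wind turbine shutdown fails) ≈ 0.6565.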